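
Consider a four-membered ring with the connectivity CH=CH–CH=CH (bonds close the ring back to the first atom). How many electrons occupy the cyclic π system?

The p orbitals form a continuous loop: each doubly-bonded ring atom is sp² with one p-orbital electron. The ring is fully conjugated.
Adding the contributions, 2 × 2 = 4 from the 2 double-bond units.

4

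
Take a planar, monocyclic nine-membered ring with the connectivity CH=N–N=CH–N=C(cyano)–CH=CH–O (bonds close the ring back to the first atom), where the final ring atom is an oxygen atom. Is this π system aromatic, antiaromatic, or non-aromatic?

Aromatic

Every ring atom contributes a p orbital perpendicular to the ring (the double-bond atoms are sp², each contributing one p electron; each sp² =N– keeps its lone pair in-plane and puts one electron into the π system; the oxygen donates one lone pair from its p orbital), so the π system is cyclic and fully conjugated.
Adding the contributions, 4 × 2 = 8 from the double-bond units + 2 from the O atom = 10.
That gives a 4n+2 count (10, n = 2).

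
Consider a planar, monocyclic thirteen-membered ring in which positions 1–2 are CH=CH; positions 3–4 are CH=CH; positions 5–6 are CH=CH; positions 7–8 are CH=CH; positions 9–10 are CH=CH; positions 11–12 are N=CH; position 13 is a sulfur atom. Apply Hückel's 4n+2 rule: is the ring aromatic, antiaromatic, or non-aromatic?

Aromatic

All ring atoms are sp² and supply a p orbital to the ring (every atom in a ring double bond is sp² and brings one electron to the p orbital; each sp² =N– keeps its lone pair in-plane and puts one electron into the π system; the sulfur donates one lone pair from its p orbital); the conjugation is uninterrupted.
Counting π electrons: 6 × 2 = 12 from the double-bond units + 2 from the S atom = 14.
14 = 4(3) + 2, which satisfies Hückel's 4n+2 rule.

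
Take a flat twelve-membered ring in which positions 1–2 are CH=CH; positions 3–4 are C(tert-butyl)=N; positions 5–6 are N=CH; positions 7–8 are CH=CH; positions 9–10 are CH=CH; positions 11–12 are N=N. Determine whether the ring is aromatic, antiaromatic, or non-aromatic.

Antiaromatic

Check conjugation: each doubly-bonded ring atom is sp² with one p-orbital electron; the doubly-bonded nitrogens are pyridine-type — their lone pairs lie in the ring plane, leaving one electron in the p orbital — every position has a p orbital, so the cyclic π system is continuous.
π-electron count: 6 × 2 = 12 from the 6 double-bond units.
12 is a 4n count (n = 3), so the planar conjugated ring is antiaromatic.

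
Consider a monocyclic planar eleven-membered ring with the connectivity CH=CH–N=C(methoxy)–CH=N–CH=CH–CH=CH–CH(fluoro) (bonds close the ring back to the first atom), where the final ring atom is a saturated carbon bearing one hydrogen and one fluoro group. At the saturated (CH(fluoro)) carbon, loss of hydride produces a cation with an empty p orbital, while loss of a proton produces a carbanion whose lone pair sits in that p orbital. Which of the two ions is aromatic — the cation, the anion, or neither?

The cation

Both ions have a continuous loop of p orbitals — each ring atom is sp².
Cation: 5 × 2 + 0 = 10 π electrons → 4(2)+2, aromatic.
Anion: 5 × 2 + 2 = 12 π electrons → 4(3), antiaromatic.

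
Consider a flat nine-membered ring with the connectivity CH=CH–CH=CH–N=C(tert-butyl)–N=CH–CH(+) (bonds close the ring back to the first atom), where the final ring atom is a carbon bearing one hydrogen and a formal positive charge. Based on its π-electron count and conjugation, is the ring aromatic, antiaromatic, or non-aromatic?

The p orbitals form a continuous loop: every atom in a ring double bond is sp² and brings one electron to the p orbital; each sp² =N– keeps its lone pair in-plane and puts one electron into the π system; the carbocation has an empty p orbital. The ring is fully conjugated.
Tallying contributions gives 4 × 2 = 8 from the double-bond units + 0 from the CH(+) atom = 8.
A 4n π count (8, n = 2) in a planar conjugated ring means antiaromatic.

Antiaromatic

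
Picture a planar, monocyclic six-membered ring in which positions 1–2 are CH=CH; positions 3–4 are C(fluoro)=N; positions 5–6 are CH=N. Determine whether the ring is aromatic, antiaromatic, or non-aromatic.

Aromatic

The p orbitals form a continuous loop: each doubly-bonded ring atom is sp² with one p-orbital electron; each =N– nitrogen is pyridine-type (lone pair in the sp² plane, one electron in the p orbital). The ring is fully conjugated.
π-electron count: 3 × 2 = 6 from the 3 double-bond units.
With 6 π electrons (n = 1), the Hückel 4n+2 condition holds.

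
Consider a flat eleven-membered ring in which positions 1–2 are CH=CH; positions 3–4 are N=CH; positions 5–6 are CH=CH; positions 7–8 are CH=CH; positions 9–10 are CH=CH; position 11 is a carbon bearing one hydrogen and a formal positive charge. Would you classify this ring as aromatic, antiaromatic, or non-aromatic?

Aromatic

All ring atoms are sp² and supply a p orbital to the ring (each doubly-bonded ring atom is sp² with one p-orbital electron; each sp² =N– keeps its lone pair in-plane and puts one electron into the π system; the carbocation has an empty p orbital); the conjugation is uninterrupted.
Counting π electrons: 5 × 2 = 10 from the double-bond units + 0 from the CH(+) atom = 10.
10 = 4(2) + 2, which satisfies Hückel's 4n+2 rule.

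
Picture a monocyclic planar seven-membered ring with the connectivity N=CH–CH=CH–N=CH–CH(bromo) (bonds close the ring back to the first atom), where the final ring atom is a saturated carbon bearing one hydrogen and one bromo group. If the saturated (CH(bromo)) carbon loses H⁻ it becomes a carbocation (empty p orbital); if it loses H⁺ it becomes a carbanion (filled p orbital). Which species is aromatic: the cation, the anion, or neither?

The cation

In both ions every ring atom is sp² and contributes a p orbital, so both rings are fully conjugated.
Cation: 3 × 2 + 0 = 6 π electrons → 4(1)+2, aromatic.
Anion: 3 × 2 + 2 = 8 π electrons → 4(2), antiaromatic.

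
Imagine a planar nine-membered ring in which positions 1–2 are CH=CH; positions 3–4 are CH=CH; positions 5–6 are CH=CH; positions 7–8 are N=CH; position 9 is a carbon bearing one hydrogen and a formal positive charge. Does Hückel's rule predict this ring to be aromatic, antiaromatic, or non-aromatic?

Check conjugation: the double-bond atoms are sp², each contributing one p electron; each sp² =N– keeps its lone pair in-plane and puts one electron into the π system; the carbocation has an empty p orbital — every position has a p orbital, so the cyclic π system is continuous.
Counting π electrons: 4 × 2 = 8 from the double-bond units + 0 from the CH(+) atom = 8.
With 8 = 4·2 π electrons, Hückel's rule classifies the planar ring as antiaromatic.

Antiaromatic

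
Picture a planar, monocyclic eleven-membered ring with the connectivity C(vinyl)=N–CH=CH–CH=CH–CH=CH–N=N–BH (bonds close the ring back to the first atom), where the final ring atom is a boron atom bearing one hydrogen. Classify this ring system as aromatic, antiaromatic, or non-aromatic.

The p orbitals form a continuous loop: every atom in a ring double bond is sp² and brings one electron to the p orbital; each sp² =N– keeps its lone pair in-plane and puts one electron into the π system; the boron has an empty p orbital. The ring is fully conjugated.
π-electron count: 5 × 2 = 10 from the double-bond units + 0 from the BH atom = 10.
That gives a 4n+2 count (10, n = 2).

Aromatic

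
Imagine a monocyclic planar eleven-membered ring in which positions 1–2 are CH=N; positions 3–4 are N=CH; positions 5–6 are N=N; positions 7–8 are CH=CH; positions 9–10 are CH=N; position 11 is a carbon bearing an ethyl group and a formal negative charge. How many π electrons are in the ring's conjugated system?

The p orbitals form a continuous loop: every atom in a ring double bond is sp² and brings one electron to the p orbital; each =N– nitrogen is pyridine-type (lone pair in the sp² plane, one electron in the p orbital); the carbanion's lone pair occupies the p orbital. The ring is fully conjugated.
π-electron count: 5 × 2 = 10 from the double-bond units + 2 from the C(ethyl)(-) atom = 12.

12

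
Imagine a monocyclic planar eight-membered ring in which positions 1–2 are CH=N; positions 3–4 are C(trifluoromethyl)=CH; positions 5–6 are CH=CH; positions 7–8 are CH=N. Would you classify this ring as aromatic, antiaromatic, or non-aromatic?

Antiaromatic

The p orbitals form a continuous loop: each doubly-bonded ring atom is sp² with one p-orbital electron; each =N– nitrogen is pyridine-type (lone pair in the sp² plane, one electron in the p orbital). The ring is fully conjugated.
Counting π electrons: 4 × 2 = 8 from the 4 double-bond units.
A 4n π count (8, n = 2) in a planar conjugated ring means antiaromatic.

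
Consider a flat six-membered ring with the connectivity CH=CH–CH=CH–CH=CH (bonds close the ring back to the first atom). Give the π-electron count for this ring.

Every ring atom contributes a p orbital perpendicular to the ring (every atom in a ring double bond is sp² and brings one electron to the p orbital), so the π system is cyclic and fully conjugated.
Counting π electrons: 3 × 2 = 6 from the 3 double-bond units.
(The species described is benzene.)

6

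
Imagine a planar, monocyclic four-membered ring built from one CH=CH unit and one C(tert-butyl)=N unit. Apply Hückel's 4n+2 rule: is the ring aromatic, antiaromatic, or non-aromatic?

The p orbitals form a continuous loop: the double-bond atoms are sp², each contributing one p electron; each sp² =N– keeps its lone pair in-plane and puts one electron into the π system. The ring is fully conjugated.
Adding the contributions, 2 × 2 = 4 from the 2 double-bond units.
A 4n π count (4, n = 1) in a planar conjugated ring means antiaromatic.

Antiaromatic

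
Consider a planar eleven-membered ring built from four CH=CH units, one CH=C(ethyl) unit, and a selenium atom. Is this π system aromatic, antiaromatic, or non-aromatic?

Every ring atom contributes a p orbital perpendicular to the ring (the double-bond atoms are sp², each contributing one p electron; the selenium donates one lone pair from its p orbital), so the π system is cyclic and fully conjugated.
Adding the contributions, 5 × 2 = 10 from the double-bond units + 2 from the Se atom = 12.
With 12 = 4·3 π electrons, Hückel's rule classifies the planar ring as antiaromatic.

Antiaromatic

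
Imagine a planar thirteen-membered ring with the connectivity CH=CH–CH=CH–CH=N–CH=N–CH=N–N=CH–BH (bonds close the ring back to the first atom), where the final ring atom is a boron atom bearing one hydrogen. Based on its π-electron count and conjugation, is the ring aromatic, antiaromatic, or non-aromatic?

Antiaromatic

Every ring atom contributes a p orbital perpendicular to the ring (each doubly-bonded ring atom is sp² with one p-orbital electron; the doubly-bonded nitrogens are pyridine-type — their lone pairs lie in the ring plane, leaving one electron in the p orbital; the boron has an empty p orbital), so the π system is cyclic and fully conjugated.
Adding the contributions, 6 × 2 = 12 from the double-bond units + 0 from the BH atom = 12.
12 is a 4n count (n = 3), so the planar conjugated ring is antiaromatic.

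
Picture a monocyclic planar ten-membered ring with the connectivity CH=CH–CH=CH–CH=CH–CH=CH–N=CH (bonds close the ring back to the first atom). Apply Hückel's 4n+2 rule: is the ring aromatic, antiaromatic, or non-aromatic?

All ring atoms are sp² and supply a p orbital to the ring (every atom in a ring double bond is sp² and brings one electron to the p orbital; the doubly-bonded nitrogens are pyridine-type — their lone pairs lie in the ring plane, leaving one electron in the p orbital); the conjugation is uninterrupted.
Counting π electrons: 5 × 2 = 10 from the 5 double-bond units.
10 = 4(2) + 2, which satisfies Hückel's 4n+2 rule.

Aromatic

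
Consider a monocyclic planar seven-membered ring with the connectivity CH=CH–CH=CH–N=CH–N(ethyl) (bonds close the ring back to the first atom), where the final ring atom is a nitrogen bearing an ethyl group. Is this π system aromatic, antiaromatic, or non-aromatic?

Antiaromatic

The p orbitals form a continuous loop: the double-bond atoms are sp², each contributing one p electron; each =N– nitrogen is pyridine-type (lone pair in the sp² plane, one electron in the p orbital); the pyrrole-type nitrogen donates its lone pair from the p orbital. The ring is fully conjugated.
Counting π electrons: 3 × 2 = 6 from the double-bond units + 2 from the N(ethyl) atom = 8.
8 = 4(2); a planar, fully conjugated 4n system is antiaromatic.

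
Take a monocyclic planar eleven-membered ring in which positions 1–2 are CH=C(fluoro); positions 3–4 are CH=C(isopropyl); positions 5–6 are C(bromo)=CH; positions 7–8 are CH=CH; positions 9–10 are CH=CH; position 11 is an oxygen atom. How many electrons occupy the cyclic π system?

Check conjugation: the double-bond atoms are sp², each contributing one p electron; the oxygen donates one lone pair from its p orbital — every position has a p orbital, so the cyclic π system is continuous.
π-electron count: 5 × 2 = 10 from the double-bond units + 2 from the O atom = 12.

12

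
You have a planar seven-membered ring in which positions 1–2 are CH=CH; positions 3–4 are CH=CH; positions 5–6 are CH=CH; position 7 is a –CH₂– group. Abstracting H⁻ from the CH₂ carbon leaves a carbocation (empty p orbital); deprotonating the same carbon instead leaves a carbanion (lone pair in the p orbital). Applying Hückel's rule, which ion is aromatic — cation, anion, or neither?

The cation

Once that carbon is sp², every ring atom has a p orbital and both ions are fully conjugated.
Cation: 3 × 2 + 0 = 6 π electrons → 4(1)+2, aromatic.
Anion: 3 × 2 + 2 = 8 π electrons → 4(2), antiaromatic.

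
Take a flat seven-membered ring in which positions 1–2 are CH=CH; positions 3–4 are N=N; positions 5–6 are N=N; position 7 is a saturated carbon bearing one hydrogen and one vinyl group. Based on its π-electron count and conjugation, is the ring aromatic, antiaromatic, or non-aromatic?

Non-aromatic

The CH(vinyl) carbon is saturated: that saturated carbon is sp³ and has no p orbital in the ring π system. Conjugation is not continuous around the ring.
Broken conjugation rules out both aromaticity and antiaromaticity.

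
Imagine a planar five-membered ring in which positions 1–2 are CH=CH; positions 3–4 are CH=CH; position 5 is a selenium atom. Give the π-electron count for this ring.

Every ring atom contributes a p orbital perpendicular to the ring (every atom in a ring double bond is sp² and brings one electron to the p orbital; the selenium donates one lone pair from its p orbital), so the π system is cyclic and fully conjugated.
Adding the contributions, 2 × 2 = 4 from the double-bond units + 2 from the Se atom = 6.
This is selenophene.

6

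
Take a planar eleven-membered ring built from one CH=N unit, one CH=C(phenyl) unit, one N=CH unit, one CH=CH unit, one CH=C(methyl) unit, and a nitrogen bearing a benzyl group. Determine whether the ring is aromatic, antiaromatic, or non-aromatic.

Antiaromatic

The p orbitals form a continuous loop: every atom in a ring double bond is sp² and brings one electron to the p orbital; each sp² =N– keeps its lone pair in-plane and puts one electron into the π system; the pyrrole-type nitrogen donates its lone pair from the p orbital. The ring is fully conjugated.
Counting π electrons: 5 × 2 = 10 from the double-bond units + 2 from the N(benzyl) atom = 12.
With 12 = 4·3 π electrons, Hückel's rule classifies the planar ring as antiaromatic.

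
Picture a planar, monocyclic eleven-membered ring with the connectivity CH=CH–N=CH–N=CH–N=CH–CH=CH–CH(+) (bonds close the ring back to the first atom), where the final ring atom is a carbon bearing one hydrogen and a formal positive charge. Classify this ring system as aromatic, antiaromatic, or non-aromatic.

Aromatic

The p orbitals form a continuous loop: the double-bond atoms are sp², each contributing one p electron; each sp² =N– keeps its lone pair in-plane and puts one electron into the π system; the carbocation has an empty p orbital. The ring is fully conjugated.
Adding the contributions, 5 × 2 = 10 from the double-bond units + 0 from the CH(+) atom = 10.
With 10 π electrons (n = 2), the Hückel 4n+2 condition holds.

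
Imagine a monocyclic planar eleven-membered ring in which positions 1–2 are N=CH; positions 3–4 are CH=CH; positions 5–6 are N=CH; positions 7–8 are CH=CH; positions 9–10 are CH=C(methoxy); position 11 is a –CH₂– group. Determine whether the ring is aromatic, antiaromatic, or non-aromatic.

Non-aromatic

At the CH2 position, the tetrahedral CH₂ carbon is sp³ and has no p orbital in the ring π system; the ring's p-orbital overlap is broken there.
Hückel's rule only applies to fully conjugated rings, so this one is simply non-aromatic.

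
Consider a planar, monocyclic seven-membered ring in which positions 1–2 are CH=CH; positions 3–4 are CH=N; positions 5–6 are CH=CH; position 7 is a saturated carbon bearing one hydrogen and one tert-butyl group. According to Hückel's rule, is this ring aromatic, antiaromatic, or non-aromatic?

Non-aromatic

Because that saturated carbon is sp³ and has no p orbital in the ring π system at the CH(tert-butyl) position, the π system cannot extend all the way around the ring.
Hückel's rule only applies to fully conjugated rings, so this one is simply non-aromatic.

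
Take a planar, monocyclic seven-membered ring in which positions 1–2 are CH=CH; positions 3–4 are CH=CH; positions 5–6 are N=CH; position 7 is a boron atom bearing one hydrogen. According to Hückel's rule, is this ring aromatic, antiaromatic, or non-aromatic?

The p orbitals form a continuous loop: every atom in a ring double bond is sp² and brings one electron to the p orbital; each =N– nitrogen is pyridine-type (lone pair in the sp² plane, one electron in the p orbital); the boron has an empty p orbital. The ring is fully conjugated.
Counting π electrons: 3 × 2 = 6 from the double-bond units + 0 from the BH atom = 6.
With 6 π electrons (n = 1), the Hückel 4n+2 condition holds.

Aromatic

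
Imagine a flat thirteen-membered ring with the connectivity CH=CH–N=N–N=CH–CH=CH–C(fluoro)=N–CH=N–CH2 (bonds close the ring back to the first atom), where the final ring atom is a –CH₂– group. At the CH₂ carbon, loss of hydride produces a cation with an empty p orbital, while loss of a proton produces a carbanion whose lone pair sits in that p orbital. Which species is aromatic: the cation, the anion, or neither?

In both ions every ring atom is sp² and contributes a p orbital, so both rings are fully conjugated.
Cation: 6 × 2 + 0 = 12 π electrons → 4(3), antiaromatic.
Anion: 6 × 2 + 2 = 14 π electrons → 4(3)+2, aromatic.

The anion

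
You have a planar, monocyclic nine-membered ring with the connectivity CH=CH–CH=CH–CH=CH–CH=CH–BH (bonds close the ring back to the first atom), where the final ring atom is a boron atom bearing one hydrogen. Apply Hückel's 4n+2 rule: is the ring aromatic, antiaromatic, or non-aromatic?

Antiaromatic

The p orbitals form a continuous loop: each doubly-bonded ring atom is sp² with one p-orbital electron; the boron has an empty p orbital. The ring is fully conjugated.
Counting π electrons: 4 × 2 = 8 from the double-bond units + 0 from the BH atom = 8.
A 4n π count (8, n = 2) in a planar conjugated ring means antiaromatic.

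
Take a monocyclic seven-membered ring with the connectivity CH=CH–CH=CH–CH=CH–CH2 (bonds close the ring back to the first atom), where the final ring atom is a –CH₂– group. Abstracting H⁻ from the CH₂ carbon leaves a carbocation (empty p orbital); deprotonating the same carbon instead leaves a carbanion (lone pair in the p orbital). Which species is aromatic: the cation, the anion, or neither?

Both ions have a continuous loop of p orbitals — each ring atom is sp².
Cation: 3 × 2 + 0 = 6 π electrons → 4(1)+2, aromatic.
Anion: 3 × 2 + 2 = 8 π electrons → 4(2), antiaromatic.

The cation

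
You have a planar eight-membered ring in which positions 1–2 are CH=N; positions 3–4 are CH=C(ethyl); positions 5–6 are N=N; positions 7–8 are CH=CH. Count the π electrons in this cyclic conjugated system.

8

The p orbitals form a continuous loop: each doubly-bonded ring atom is sp² with one p-orbital electron; the doubly-bonded nitrogens are pyridine-type — their lone pairs lie in the ring plane, leaving one electron in the p orbital. The ring is fully conjugated.
Counting π electrons: 4 × 2 = 8 from the 4 double-bond units.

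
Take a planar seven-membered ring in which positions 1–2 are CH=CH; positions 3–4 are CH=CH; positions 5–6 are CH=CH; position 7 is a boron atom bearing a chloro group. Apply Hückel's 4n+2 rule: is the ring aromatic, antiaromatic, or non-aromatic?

Aromatic

All ring atoms are sp² and supply a p orbital to the ring (each doubly-bonded ring atom is sp² with one p-orbital electron; the boron has an empty p orbital); the conjugation is uninterrupted.
Tallying contributions gives 3 × 2 = 6 from the double-bond units + 0 from the B(chloro) atom = 6.
Since 6 = 4·1 + 2, the ring meets the 4n+2 criterion.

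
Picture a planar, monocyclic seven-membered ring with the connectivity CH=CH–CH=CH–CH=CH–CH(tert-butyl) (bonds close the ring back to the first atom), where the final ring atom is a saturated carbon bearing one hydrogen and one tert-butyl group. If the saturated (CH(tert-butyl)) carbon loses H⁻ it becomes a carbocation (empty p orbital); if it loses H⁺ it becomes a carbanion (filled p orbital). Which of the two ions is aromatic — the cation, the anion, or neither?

The cation

Both ions have a continuous loop of p orbitals — each ring atom is sp².
Cation: 3 × 2 + 0 = 6 π electrons → 4(1)+2, aromatic.
Anion: 3 × 2 + 2 = 8 π electrons → 4(2), antiaromatic.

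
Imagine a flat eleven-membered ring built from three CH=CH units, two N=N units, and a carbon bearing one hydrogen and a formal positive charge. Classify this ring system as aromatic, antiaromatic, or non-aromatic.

Every ring atom contributes a p orbital perpendicular to the ring (each doubly-bonded ring atom is sp² with one p-orbital electron; each =N– nitrogen is pyridine-type (lone pair in the sp² plane, one electron in the p orbital); the carbocation has an empty p orbital), so the π system is cyclic and fully conjugated.
Tallying contributions gives 5 × 2 = 10 from the double-bond units + 0 from the CH(+) atom = 10.
That gives a 4n+2 count (10, n = 2).

Aromatic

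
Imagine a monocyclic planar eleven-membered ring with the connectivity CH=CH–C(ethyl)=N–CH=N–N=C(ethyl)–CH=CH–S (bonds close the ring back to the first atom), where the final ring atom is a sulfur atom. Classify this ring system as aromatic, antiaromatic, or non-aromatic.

Antiaromatic

Every ring atom contributes a p orbital perpendicular to the ring (the double-bond atoms are sp², each contributing one p electron; the doubly-bonded nitrogens are pyridine-type — their lone pairs lie in the ring plane, leaving one electron in the p orbital; the sulfur donates one lone pair from its p orbital), so the π system is cyclic and fully conjugated.
Adding the contributions, 5 × 2 = 10 from the double-bond units + 2 from the S atom = 12.
12 = 4(3); a planar, fully conjugated 4n system is antiaromatic.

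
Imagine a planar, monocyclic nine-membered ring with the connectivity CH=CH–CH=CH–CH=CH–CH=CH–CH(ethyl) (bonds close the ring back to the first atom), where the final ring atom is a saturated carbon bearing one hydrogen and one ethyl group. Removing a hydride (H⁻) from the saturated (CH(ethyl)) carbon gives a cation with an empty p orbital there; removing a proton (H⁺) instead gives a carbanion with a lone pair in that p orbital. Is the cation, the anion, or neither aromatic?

The anion

In both ions every ring atom is sp² and contributes a p orbital, so both rings are fully conjugated.
Cation: 4 × 2 + 0 = 8 π electrons → 4(2), antiaromatic.
Anion: 4 × 2 + 2 = 10 π electrons → 4(2)+2, aromatic.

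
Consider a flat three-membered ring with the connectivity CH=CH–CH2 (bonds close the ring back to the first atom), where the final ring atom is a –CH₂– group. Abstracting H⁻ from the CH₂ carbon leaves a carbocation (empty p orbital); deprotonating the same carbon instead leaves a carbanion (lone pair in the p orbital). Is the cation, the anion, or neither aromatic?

The cation

In both ions every ring atom is sp² and contributes a p orbital, so both rings are fully conjugated.
Cation: 1 × 2 + 0 = 2 π electrons → 4(0)+2, aromatic.
Anion: 1 × 2 + 2 = 4 π electrons → 4(1), antiaromatic.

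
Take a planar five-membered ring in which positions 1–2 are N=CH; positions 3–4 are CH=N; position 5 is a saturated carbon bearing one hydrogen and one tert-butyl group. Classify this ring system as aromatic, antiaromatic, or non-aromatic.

Because that saturated carbon is sp³ and has no p orbital in the ring π system at the CH(tert-butyl) position, the π system cannot extend all the way around the ring.
Hückel's rule only applies to fully conjugated rings, so this one is simply non-aromatic.

Non-aromatic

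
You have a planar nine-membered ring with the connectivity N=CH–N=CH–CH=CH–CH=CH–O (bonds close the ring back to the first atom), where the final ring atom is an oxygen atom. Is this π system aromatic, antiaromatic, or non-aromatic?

All ring atoms are sp² and supply a p orbital to the ring (every atom in a ring double bond is sp² and brings one electron to the p orbital; each =N– nitrogen is pyridine-type (lone pair in the sp² plane, one electron in the p orbital); the oxygen donates one lone pair from its p orbital); the conjugation is uninterrupted.
Adding the contributions, 4 × 2 = 8 from the double-bond units + 2 from the O atom = 10.
That gives a 4n+2 count (10, n = 2).

Aromatic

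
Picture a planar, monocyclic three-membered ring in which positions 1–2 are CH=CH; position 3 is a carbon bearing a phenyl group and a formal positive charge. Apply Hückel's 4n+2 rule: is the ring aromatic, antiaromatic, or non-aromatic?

Aromatic

The p orbitals form a continuous loop: each doubly-bonded ring atom is sp² with one p-orbital electron; the carbocation has an empty p orbital. The ring is fully conjugated.
Counting π electrons: 1 × 2 = 2 from the double-bond unit + 0 from the C(phenyl)(+) atom = 2.
Since 2 = 4·0 + 2, the ring meets the 4n+2 criterion.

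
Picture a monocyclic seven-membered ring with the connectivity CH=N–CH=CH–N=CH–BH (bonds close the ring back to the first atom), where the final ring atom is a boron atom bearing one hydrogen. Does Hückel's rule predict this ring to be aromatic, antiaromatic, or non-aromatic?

Aromatic

Check conjugation: the double-bond atoms are sp², each contributing one p electron; each sp² =N– keeps its lone pair in-plane and puts one electron into the π system; the boron has an empty p orbital — every position has a p orbital, so the cyclic π system is continuous.
π-electron count: 3 × 2 = 6 from the double-bond units + 0 from the BH atom = 6.
That gives a 4n+2 count (6, n = 1).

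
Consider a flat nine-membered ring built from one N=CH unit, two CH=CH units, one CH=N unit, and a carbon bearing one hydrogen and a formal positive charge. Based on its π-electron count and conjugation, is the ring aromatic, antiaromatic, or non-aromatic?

All ring atoms are sp² and supply a p orbital to the ring (the double-bond atoms are sp², each contributing one p electron; each sp² =N– keeps its lone pair in-plane and puts one electron into the π system; the carbocation has an empty p orbital); the conjugation is uninterrupted.
Adding the contributions, 4 × 2 = 8 from the double-bond units + 0 from the CH(+) atom = 8.
A 4n π count (8, n = 2) in a planar conjugated ring means antiaromatic.

Antiaromatic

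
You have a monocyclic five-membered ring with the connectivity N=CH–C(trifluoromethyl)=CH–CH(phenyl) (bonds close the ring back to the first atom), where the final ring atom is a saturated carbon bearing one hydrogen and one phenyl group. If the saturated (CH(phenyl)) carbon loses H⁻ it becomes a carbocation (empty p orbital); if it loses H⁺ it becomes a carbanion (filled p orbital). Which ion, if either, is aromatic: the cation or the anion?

The anion

In both ions every ring atom is sp² and contributes a p orbital, so both rings are fully conjugated.
Cation: 2 × 2 + 0 = 4 π electrons → 4(1), antiaromatic.
Anion: 2 × 2 + 2 = 6 π electrons → 4(1)+2, aromatic.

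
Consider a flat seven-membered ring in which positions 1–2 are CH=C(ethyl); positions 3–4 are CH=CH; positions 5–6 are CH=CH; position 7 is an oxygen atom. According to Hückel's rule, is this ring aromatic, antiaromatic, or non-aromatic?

Antiaromatic

The p orbitals form a continuous loop: each doubly-bonded ring atom is sp² with one p-orbital electron; the oxygen donates one lone pair from its p orbital. The ring is fully conjugated.
Counting π electrons: 3 × 2 = 6 from the double-bond units + 2 from the O atom = 8.
8 = 4(2); a planar, fully conjugated 4n system is antiaromatic.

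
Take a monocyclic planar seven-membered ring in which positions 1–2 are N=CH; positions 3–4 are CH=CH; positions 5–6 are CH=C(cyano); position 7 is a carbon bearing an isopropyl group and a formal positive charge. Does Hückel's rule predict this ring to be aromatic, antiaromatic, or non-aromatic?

The p orbitals form a continuous loop: the double-bond atoms are sp², each contributing one p electron; each =N– nitrogen is pyridine-type (lone pair in the sp² plane, one electron in the p orbital); the carbocation has an empty p orbital. The ring is fully conjugated.
Tallying contributions gives 3 × 2 = 6 from the double-bond units + 0 from the C(isopropyl)(+) atom = 6.
Since 6 = 4·1 + 2, the ring meets the 4n+2 criterion.

Aromatic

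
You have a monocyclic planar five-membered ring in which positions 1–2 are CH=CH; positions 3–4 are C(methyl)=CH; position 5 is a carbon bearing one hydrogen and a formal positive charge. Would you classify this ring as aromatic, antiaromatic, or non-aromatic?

Antiaromatic

The p orbitals form a continuous loop: every atom in a ring double bond is sp² and brings one electron to the p orbital; the carbocation has an empty p orbital. The ring is fully conjugated.
Adding the contributions, 2 × 2 = 4 from the double-bond units + 0 from the CH(+) atom = 4.
4 = 4(1); a planar, fully conjugated 4n system is antiaromatic.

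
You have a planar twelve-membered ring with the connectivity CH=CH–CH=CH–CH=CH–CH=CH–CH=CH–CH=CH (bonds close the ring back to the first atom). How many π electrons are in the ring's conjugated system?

12

Check conjugation: every atom in a ring double bond is sp² and brings one electron to the p orbital — every position has a p orbital, so the cyclic π system is continuous.
Counting π electrons: 6 × 2 = 12 from the 6 double-bond units.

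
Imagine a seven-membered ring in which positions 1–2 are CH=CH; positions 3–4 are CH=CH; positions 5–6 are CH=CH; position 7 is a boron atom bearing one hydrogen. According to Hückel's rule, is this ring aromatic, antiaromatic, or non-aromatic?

The p orbitals form a continuous loop: every atom in a ring double bond is sp² and brings one electron to the p orbital; the boron has an empty p orbital. The ring is fully conjugated.
Adding the contributions, 3 × 2 = 6 from the double-bond units + 0 from the BH atom = 6.
6 = 4(1) + 2, which satisfies Hückel's 4n+2 rule.

Aromatic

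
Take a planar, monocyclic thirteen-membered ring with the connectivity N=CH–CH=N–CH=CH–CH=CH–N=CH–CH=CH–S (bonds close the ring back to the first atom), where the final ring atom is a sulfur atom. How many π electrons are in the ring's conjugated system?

Every ring atom contributes a p orbital perpendicular to the ring (the double-bond atoms are sp², each contributing one p electron; the doubly-bonded nitrogens are pyridine-type — their lone pairs lie in the ring plane, leaving one electron in the p orbital; the sulfur donates one lone pair from its p orbital), so the π system is cyclic and fully conjugated.
Tallying contributions gives 6 × 2 = 12 from the double-bond units + 2 from the S atom = 14.

14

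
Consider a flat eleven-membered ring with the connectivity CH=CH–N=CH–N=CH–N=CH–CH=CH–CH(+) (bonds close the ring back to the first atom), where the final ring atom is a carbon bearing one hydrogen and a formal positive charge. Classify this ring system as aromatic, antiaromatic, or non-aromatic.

Aromatic

The p orbitals form a continuous loop: each doubly-bonded ring atom is sp² with one p-orbital electron; each sp² =N– keeps its lone pair in-plane and puts one electron into the π system; the carbocation has an empty p orbital. The ring is fully conjugated.
Adding the contributions, 5 × 2 = 10 from the double-bond units + 0 from the CH(+) atom = 10.
Since 10 = 4·2 + 2, the ring meets the 4n+2 criterion.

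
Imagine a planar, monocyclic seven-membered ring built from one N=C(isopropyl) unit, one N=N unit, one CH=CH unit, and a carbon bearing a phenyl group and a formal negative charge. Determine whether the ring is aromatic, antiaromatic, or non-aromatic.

The p orbitals form a continuous loop: the double-bond atoms are sp², each contributing one p electron; each =N– nitrogen is pyridine-type (lone pair in the sp² plane, one electron in the p orbital); the carbanion's lone pair occupies the p orbital. The ring is fully conjugated.
π-electron count: 3 × 2 = 6 from the double-bond units + 2 from the C(phenyl)(-) atom = 8.
8 is a 4n count (n = 2), so the planar conjugated ring is antiaromatic.

Antiaromatic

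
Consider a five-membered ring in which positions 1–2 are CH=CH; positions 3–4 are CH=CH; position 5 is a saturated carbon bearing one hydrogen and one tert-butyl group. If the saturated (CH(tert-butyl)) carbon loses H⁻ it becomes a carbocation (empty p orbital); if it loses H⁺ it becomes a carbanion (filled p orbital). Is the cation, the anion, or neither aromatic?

Both ions have a continuous loop of p orbitals — each ring atom is sp².
Cation: 2 × 2 + 0 = 4 π electrons → 4(1), antiaromatic.
Anion: 2 × 2 + 2 = 6 π electrons → 4(1)+2, aromatic.

The anion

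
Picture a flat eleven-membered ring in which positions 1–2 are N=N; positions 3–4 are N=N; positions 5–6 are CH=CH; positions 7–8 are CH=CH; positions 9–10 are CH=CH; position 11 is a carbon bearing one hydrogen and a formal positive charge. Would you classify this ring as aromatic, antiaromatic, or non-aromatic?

Every ring atom contributes a p orbital perpendicular to the ring (every atom in a ring double bond is sp² and brings one electron to the p orbital; each =N– nitrogen is pyridine-type (lone pair in the sp² plane, one electron in the p orbital); the carbocation has an empty p orbital), so the π system is cyclic and fully conjugated.
Counting π electrons: 5 × 2 = 10 from the double-bond units + 0 from the CH(+) atom = 10.
With 10 π electrons (n = 2), the Hückel 4n+2 condition holds.

Aromatic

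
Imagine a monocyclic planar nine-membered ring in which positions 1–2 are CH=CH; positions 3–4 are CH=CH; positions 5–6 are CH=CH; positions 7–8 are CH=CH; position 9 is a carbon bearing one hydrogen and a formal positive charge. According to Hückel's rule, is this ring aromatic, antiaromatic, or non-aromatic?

Antiaromatic

The p orbitals form a continuous loop: the double-bond atoms are sp², each contributing one p electron; the carbocation has an empty p orbital. The ring is fully conjugated.
π-electron count: 4 × 2 = 8 from the double-bond units + 0 from the CH(+) atom = 8.
8 is a 4n count (n = 2), so the planar conjugated ring is antiaromatic.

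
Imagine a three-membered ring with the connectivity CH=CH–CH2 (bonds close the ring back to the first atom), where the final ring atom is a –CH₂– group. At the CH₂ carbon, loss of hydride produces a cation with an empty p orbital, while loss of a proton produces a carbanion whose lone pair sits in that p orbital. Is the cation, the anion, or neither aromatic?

The cation

Once that carbon is sp², every ring atom has a p orbital and both ions are fully conjugated.
Cation: 1 × 2 + 0 = 2 π electrons → 4(0)+2, aromatic.
Anion: 1 × 2 + 2 = 4 π electrons → 4(1), antiaromatic.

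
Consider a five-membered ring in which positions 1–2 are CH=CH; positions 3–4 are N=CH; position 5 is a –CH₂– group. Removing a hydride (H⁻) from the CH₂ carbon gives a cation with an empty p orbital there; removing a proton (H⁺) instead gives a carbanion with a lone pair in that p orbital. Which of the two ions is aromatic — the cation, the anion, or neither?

In both ions every ring atom is sp² and contributes a p orbital, so both rings are fully conjugated.
Cation: 2 × 2 + 0 = 4 π electrons → 4(1), antiaromatic.
Anion: 2 × 2 + 2 = 6 π electrons → 4(1)+2, aromatic.

The anion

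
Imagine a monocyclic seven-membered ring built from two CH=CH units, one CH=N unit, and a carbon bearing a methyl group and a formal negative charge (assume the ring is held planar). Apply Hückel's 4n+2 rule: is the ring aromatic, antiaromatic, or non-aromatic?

Antiaromatic

The p orbitals form a continuous loop: each doubly-bonded ring atom is sp² with one p-orbital electron; each =N– nitrogen is pyridine-type (lone pair in the sp² plane, one electron in the p orbital); the carbanion's lone pair occupies the p orbital. The ring is fully conjugated.
Adding the contributions, 3 × 2 = 6 from the double-bond units + 2 from the C(methyl)(-) atom = 8.
A 4n π count (8, n = 2) in a planar conjugated ring means antiaromatic.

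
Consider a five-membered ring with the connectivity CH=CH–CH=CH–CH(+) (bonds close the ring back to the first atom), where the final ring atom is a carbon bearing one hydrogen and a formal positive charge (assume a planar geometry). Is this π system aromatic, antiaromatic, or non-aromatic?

Antiaromatic

Check conjugation: the double-bond atoms are sp², each contributing one p electron; the carbocation has an empty p orbital — every position has a p orbital, so the cyclic π system is continuous.
π-electron count: 2 × 2 = 4 from the double-bond units + 0 from the CH(+) atom = 4.
A 4n π count (4, n = 1) in a planar conjugated ring means antiaromatic.
(This ring is the cyclopentadienyl cation.)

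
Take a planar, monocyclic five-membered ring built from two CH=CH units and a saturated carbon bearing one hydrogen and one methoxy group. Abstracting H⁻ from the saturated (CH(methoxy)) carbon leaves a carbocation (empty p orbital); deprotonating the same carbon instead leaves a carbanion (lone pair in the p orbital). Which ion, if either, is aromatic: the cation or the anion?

The anion

In either ion the ring is fully conjugated: every atom, including the new sp² carbon, supplies a p orbital.
Cation: 2 × 2 + 0 = 4 π electrons → 4(1), antiaromatic.
Anion: 2 × 2 + 2 = 6 π electrons → 4(1)+2, aromatic.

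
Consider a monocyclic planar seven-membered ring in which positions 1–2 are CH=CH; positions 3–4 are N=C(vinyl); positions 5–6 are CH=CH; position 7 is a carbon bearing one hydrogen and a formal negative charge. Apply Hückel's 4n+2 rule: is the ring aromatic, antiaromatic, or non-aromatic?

Every ring atom contributes a p orbital perpendicular to the ring (each doubly-bonded ring atom is sp² with one p-orbital electron; each sp² =N– keeps its lone pair in-plane and puts one electron into the π system; the carbanion's lone pair occupies the p orbital), so the π system is cyclic and fully conjugated.
π-electron count: 3 × 2 = 6 from the double-bond units + 2 from the CH(-) atom = 8.
8 is a 4n count (n = 2), so the planar conjugated ring is antiaromatic.

Antiaromatic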